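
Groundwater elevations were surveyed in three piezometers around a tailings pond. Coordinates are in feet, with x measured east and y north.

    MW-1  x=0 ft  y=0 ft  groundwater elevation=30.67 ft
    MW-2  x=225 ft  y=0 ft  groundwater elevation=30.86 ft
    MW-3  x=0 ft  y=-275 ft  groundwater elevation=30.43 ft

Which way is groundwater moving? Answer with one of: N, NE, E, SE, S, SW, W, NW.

SW

∂h/∂x = (30.86 − 30.67) / (225 − 0) = +0.0008444
∂h/∂y = (30.43 − 30.67) / (-275 − 0) = +0.0008727
Flow = −∇h = (-0.0008444 east, -0.0008727 north), which points southwest.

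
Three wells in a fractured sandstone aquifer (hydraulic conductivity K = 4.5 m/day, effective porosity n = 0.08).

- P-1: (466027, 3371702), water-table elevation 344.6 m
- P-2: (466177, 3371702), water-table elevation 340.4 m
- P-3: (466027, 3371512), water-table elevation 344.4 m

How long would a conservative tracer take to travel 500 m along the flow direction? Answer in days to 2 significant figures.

∂h/∂x = (340.4 − 344.6) / (466177 − 466027) = -0.02800
∂h/∂y = (344.4 − 344.6) / (3371512 − 3371702) = +0.001053
|∇h| = √(-0.02800² + 0.001053²) = 0.02802
Seepage velocity v = K·i/n = 4.5 × 0.02802 / 0.08 = 1.576 m/day.
t = 500 / 1.576 = 317.3 days.

320 days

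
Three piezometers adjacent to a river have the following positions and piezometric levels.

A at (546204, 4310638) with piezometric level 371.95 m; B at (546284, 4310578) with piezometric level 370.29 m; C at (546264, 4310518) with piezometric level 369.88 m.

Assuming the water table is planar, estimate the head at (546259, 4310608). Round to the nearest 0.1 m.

370.9 m

Differences from A: to B (Δx, Δy, Δh) = (80, -60, -1.66); to C = (60, -120, -2.07).
Determinant of the coordinate differences = 80·(-120) − 60·(-60) = -6000.
∂h/∂x = [(-1.66)·(-120) − (-2.07)·(-60)] / -6000 = -0.01250
∂h/∂y = [80·(-2.07) − 60·(-1.66)] / -6000 = +0.01100
h(546259, 4310608) = 371.95 + (-0.01250)·(55) + (+0.01100)·(-30) = 371.95 -0.687 -0.330 = 370.932 m.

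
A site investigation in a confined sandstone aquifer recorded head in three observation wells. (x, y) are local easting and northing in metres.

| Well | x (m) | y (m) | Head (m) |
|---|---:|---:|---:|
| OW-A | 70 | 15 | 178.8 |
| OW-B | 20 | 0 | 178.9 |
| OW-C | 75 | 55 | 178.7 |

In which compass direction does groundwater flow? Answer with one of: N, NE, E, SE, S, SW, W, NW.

Differences from OW-A: to OW-B (Δx, Δy, Δh) = (-50, -15, +0.1); to OW-C = (5, 40, -0.1).
Solve a·Δx + b·Δy = Δh: det = (-50)·40 − 5·(-15) = -1925.
∂h/∂x = [(+0.1)·40 − (-0.1)·(-15)] / -1925 = -0.001299
∂h/∂y = [(-50)·(-0.1) − 5·(+0.1)] / -1925 = -0.002338
Flow = −∇h = (+0.001299 east, +0.002338 north), which points northeast.

NE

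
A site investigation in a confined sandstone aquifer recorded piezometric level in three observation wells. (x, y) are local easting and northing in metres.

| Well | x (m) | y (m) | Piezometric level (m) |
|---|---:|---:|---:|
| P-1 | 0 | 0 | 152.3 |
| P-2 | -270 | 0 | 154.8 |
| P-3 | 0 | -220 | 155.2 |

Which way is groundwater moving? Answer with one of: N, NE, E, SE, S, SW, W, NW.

∂h/∂x = (154.8 − 152.3) / (-270 − 0) = -0.009259
∂h/∂y = (155.2 − 152.3) / (-220 − 0) = -0.01318
Flow = −∇h = (+0.009259 east, +0.01318 north), which points northeast.

NE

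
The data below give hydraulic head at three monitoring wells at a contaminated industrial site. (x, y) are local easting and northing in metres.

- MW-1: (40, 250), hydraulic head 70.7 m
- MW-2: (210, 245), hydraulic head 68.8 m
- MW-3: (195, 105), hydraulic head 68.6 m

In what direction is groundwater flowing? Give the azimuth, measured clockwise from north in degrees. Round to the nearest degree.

Taking MW-1 as reference: MW-2−MW-1 = (170, -5, -1.9); MW-3−MW-1 = (155, -145, -2.1).
Solve a·Δx + b·Δy = Δh: det = 170·(-145) − 155·(-5) = -23875.
∂h/∂x = [(-1.9)·(-145) − (-2.1)·(-5)] / -23875 = -0.01110
∂h/∂y = [170·(-2.1) − 155·(-1.9)] / -23875 = +0.002618
Flow direction (−∇h) has components (+0.01110 E, -0.002618 N).
Azimuth = atan2(E, N) = atan2(+0.01110, -0.002618) = 103.3° ≈ 103°.

103°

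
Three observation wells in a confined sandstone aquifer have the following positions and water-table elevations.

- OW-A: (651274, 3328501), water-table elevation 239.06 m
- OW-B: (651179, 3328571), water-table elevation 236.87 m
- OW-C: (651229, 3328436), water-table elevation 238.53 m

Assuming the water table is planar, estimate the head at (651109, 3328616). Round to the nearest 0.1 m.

235.3 m

Taking OW-A as reference: OW-B−OW-A = (-95, 70, -2.19); OW-C−OW-A = (-45, -65, -0.53).
Solve a·Δx + b·Δy = Δh: det = (-95)·(-65) − (-45)·70 = 9325.
∂h/∂x = [(-2.19)·(-65) − (-0.53)·70] / 9325 = +0.01924
∂h/∂y = [(-95)·(-0.53) − (-45)·(-2.19)] / 9325 = -0.005169
h(651109, 3328616) = 239.06 + (+0.01924)·(-165) + (-0.005169)·(115) = 239.06 -3.175 -0.594 = 235.290 m.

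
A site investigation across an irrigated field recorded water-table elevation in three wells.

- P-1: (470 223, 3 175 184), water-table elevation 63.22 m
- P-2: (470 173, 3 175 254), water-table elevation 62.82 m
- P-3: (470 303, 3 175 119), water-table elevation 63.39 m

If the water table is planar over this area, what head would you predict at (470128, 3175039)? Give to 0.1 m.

With h = a·x + b·y + c and P-1 as origin, the differences give:
  (-50)·a + 70·b = -0.40
  80·a + (-65)·b = +0.17
Eliminate b (×(-65) and ×70, subtract): -2350·a = 14.100 → a = ∂h/∂x = -0.006000
Back-substitute: b = ∂h/∂y = -0.010000.
h(470128, 3175039) = 63.22 + (-0.006000)·(-95) + (-0.010000)·(-145) = 63.22 +0.570 +1.450 = 65.240 m.

65.2 m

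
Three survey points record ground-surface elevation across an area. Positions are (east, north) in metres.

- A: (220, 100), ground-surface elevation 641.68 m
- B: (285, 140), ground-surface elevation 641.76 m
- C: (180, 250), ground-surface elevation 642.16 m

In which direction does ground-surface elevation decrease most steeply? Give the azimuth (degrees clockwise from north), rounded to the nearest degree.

168°

With z = a·x + b·y + c and A as origin, the differences give:
  65·a + 40·b = +0.08
  (-40)·a + 150·b = +0.48
Eliminate b (×150 and ×40, subtract): 11350·a = -7.200 → a = ∂z/∂x = -0.0006344
Back-substitute: b = ∂z/∂y = +0.003031.
Steepest decrease is along −∇f: components (+0.0006344 E, -0.003031 N).
Azimuth = atan2(+0.0006344, -0.003031) = 168.2° ≈ 168°.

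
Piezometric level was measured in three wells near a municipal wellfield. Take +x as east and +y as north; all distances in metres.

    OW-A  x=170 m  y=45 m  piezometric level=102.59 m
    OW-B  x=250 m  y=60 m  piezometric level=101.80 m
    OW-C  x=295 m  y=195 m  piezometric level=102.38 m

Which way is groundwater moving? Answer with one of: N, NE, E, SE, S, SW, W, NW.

Differences from OW-A: to OW-B (Δx, Δy, Δh) = (80, 15, -0.79); to OW-C = (125, 150, -0.21).
Determinant of the coordinate differences = 80·150 − 125·15 = 10125.
∂h/∂x = [(-0.79)·150 − (-0.21)·15] / 10125 = -0.01139
∂h/∂y = [80·(-0.21) − 125·(-0.79)] / 10125 = +0.008094
Flow = −∇h = (+0.01139 east, -0.008094 north), which points southeast.

SE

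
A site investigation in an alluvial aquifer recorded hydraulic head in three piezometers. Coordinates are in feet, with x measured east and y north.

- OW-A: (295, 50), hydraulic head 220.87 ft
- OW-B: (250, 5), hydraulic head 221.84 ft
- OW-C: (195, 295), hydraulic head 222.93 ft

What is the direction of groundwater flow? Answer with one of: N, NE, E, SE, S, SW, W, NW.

Taking OW-A as reference: OW-B−OW-A = (-45, -45, +0.97); OW-C−OW-A = (-100, 245, +2.06).
Determinant of the coordinate differences = (-45)·245 − (-100)·(-45) = -15525.
∂h/∂x = [(+0.97)·245 − (+2.06)·(-45)] / -15525 = -0.02128
∂h/∂y = [(-45)·(+2.06) − (-100)·(+0.97)] / -15525 = -0.0002770
Flow = −∇h = (+0.02128 east, +0.0002770 north), which points east.

E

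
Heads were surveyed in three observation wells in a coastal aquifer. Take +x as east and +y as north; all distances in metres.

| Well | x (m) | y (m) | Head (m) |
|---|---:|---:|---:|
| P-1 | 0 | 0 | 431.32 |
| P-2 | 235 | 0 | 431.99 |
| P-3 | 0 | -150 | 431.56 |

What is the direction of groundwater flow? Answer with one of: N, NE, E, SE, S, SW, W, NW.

NW

∂h/∂x = (431.99 − 431.32) / (235 − 0) = +0.002851
∂h/∂y = (431.56 − 431.32) / (-150 − 0) = -0.001600
Flow = −∇h = (-0.002851 east, +0.001600 north), which points northwest.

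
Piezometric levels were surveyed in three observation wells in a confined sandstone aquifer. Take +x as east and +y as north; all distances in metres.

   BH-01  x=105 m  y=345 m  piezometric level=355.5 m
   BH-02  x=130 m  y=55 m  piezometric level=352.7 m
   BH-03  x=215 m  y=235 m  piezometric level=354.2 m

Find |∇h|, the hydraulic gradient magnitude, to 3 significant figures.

Differences from BH-01: to BH-02 (Δx, Δy, Δh) = (25, -290, -2.8); to BH-03 = (110, -110, -1.3).
Solve a·Δx + b·Δy = Δh: det = 25·(-110) − 110·(-290) = 29150.
∂h/∂x = [(-2.8)·(-110) − (-1.3)·(-290)] / 29150 = -0.002367
∂h/∂y = [25·(-1.3) − 110·(-2.8)] / 29150 = +0.009451
|∇h| = √(-0.002367² + 0.009451²) = 0.009743

0.00974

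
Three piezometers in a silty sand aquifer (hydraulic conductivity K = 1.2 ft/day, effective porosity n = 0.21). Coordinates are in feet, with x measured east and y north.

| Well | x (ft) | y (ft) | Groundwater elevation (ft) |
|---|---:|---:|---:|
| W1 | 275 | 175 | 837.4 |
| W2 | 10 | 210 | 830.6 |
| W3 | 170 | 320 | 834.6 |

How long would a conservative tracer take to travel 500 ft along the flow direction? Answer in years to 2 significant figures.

Differences from W1: to W2 (Δx, Δy, Δh) = (-265, 35, -6.8); to W3 = (-105, 145, -2.8).
Determinant of the coordinate differences = (-265)·145 − (-105)·35 = -34750.
∂h/∂x = [(-6.8)·145 − (-2.8)·35] / -34750 = +0.02555
∂h/∂y = [(-265)·(-2.8) − (-105)·(-6.8)] / -34750 = -0.0008058
|∇h| = √(0.02555² + -0.0008058²) = 0.02556
Seepage velocity v = K·i/n = 1.2 × 0.02556 / 0.21 = 0.1461 ft/day.
t = 500 / 0.1461 = 3422 days = 9.37 years.

9.4 years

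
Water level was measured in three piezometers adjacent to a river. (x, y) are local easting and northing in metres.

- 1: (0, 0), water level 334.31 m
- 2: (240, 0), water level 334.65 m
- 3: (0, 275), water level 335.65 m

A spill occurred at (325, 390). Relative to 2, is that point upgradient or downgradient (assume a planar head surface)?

upgradient

∂h/∂x = (334.65 − 334.31) / (240 − 0) = +0.001417
∂h/∂y = (335.65 − 334.31) / (275 − 0) = +0.004873
Head at (325, 390) = 334.31 + (+0.001417)·(325) + (+0.004873)·(390) = 336.67 m.
That is higher than the 334.65 m at 2, so the point is upgradient.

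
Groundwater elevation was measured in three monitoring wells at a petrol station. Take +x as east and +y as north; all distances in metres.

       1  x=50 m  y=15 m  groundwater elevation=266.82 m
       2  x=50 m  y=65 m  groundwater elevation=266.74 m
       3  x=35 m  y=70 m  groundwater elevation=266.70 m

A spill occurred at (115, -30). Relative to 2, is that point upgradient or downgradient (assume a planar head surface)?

Differences from 1: to 2 (Δx, Δy, Δh) = (0, 50, -0.08); to 3 = (-15, 55, -0.12).
Determinant of the coordinate differences = 0·55 − (-15)·50 = 750.
∂h/∂x = [(-0.08)·55 − (-0.12)·50] / 750 = +0.002133
∂h/∂y = [0·(-0.12) − (-15)·(-0.08)] / 750 = -0.001600
Head at (115, -30) = 266.82 + (+0.002133)·(65) + (-0.001600)·(-45) = 267.03 m.
That is higher than the 266.74 m at 2, so the point is upgradient.

upgradient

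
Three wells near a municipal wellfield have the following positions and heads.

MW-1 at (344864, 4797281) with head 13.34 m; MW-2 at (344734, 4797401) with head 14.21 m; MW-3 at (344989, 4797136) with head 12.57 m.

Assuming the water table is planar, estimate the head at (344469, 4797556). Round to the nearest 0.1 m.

With h = a·x + b·y + c and MW-1 as origin, the differences give:
  (-130)·a + 120·b = +0.87
  125·a + (-145)·b = -0.77
Eliminate b (×(-145) and ×120, subtract): 3850·a = -33.750 → a = ∂h/∂x = -0.008766
Back-substitute: b = ∂h/∂y = -0.002247.
h(344469, 4797556) = 13.34 + (-0.008766)·(-395) + (-0.002247)·(275) = 13.34 +3.463 -0.618 = 16.185 m.

16.2 m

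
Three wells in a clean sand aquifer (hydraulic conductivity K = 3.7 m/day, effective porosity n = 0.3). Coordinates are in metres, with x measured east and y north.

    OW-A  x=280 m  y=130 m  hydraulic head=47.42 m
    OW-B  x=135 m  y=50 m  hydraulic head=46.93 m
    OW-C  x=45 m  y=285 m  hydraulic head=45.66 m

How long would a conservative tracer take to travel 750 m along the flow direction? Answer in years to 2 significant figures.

27 years

With h = a·x + b·y + c and OW-A as origin, the differences give:
  (-145)·a + (-80)·b = -0.49
  (-235)·a + 155·b = -1.76
Eliminate b (×155 and ×(-80), subtract): -41275·a = -216.750 → a = ∂h/∂x = +0.005251
Back-substitute: b = ∂h/∂y = -0.003393.
|∇h| = √(0.005251² + -0.003393²) = 0.006252
Seepage velocity v = K·i/n = 3.7 × 0.006252 / 0.3 = 0.07711 m/day.
t = 750 / 0.07711 = 9726 days = 26.6 years.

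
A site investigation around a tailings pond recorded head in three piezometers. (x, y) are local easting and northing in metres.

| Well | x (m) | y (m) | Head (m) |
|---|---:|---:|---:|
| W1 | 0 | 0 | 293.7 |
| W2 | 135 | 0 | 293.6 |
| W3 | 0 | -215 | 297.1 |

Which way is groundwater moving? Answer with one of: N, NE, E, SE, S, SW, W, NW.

∂h/∂x = (293.6 − 293.7) / (135 − 0) = -0.0007407
∂h/∂y = (297.1 − 293.7) / (-215 − 0) = -0.01581
Flow = −∇h = (+0.0007407 east, +0.01581 north), which points north.

N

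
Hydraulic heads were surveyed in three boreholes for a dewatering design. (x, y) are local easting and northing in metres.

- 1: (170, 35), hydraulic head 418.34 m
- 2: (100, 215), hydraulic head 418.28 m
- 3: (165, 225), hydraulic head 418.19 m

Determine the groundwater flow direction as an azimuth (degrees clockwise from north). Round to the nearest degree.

Differences from 1: to 2 (Δx, Δy, Δh) = (-70, 180, -0.06); to 3 = (-5, 190, -0.15).
Determinant of the coordinate differences = (-70)·190 − (-5)·180 = -12400.
∂h/∂x = [(-0.06)·190 − (-0.15)·180] / -12400 = -0.001258
∂h/∂y = [(-70)·(-0.15) − (-5)·(-0.06)] / -12400 = -0.0008226
Flow direction (−∇h) has components (+0.001258 E, +0.0008226 N).
Azimuth = atan2(E, N) = atan2(+0.001258, +0.0008226) = 56.8° ≈ 057°.

057°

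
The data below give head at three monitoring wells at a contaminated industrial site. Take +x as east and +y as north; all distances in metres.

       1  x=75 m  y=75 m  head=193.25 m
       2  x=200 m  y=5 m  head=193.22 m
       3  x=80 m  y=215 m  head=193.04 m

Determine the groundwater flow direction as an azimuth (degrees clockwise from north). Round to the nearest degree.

With h = a·x + b·y + c and 1 as origin, the differences give:
  125·a + (-70)·b = -0.03
  5·a + 140·b = -0.21
Eliminate b (×140 and ×(-70), subtract): 17850·a = -18.900 → a = ∂h/∂x = -0.001059
Back-substitute: b = ∂h/∂y = -0.001462.
Flow direction (−∇h) has components (+0.001059 E, +0.001462 N).
Azimuth = atan2(E, N) = atan2(+0.001059, +0.001462) = 35.9° ≈ 036°.

036°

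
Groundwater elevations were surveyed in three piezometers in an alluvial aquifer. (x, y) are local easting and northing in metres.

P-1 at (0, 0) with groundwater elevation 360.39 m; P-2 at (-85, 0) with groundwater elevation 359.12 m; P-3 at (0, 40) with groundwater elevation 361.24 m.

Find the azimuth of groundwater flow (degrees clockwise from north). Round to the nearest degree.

∂h/∂x = (359.12 − 360.39) / (-85 − 0) = +0.01494
∂h/∂y = (361.24 − 360.39) / (40 − 0) = +0.02125
Flow direction (−∇h) has components (-0.01494 E, -0.02125 N).
Azimuth = atan2(E, N) = atan2(-0.01494, -0.02125) = 215.1° ≈ 215°.

215°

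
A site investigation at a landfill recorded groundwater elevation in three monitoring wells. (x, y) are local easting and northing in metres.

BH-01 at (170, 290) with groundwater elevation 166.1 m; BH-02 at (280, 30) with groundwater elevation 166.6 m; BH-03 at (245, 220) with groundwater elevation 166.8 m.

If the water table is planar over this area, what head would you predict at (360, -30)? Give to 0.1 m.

With h = a·x + b·y + c and BH-01 as origin, the differences give:
  110·a + (-260)·b = +0.5
  75·a + (-70)·b = +0.7
Eliminate b (×(-70) and ×(-260), subtract): 11800·a = 147.00 → a = ∂h/∂x = +0.01246
Back-substitute: b = ∂h/∂y = +0.003347.
h(360, -30) = 166.1 + (+0.01246)·(190) + (+0.003347)·(-320) = 166.1 +2.367 -1.071 = 167.396 m.

167.4 m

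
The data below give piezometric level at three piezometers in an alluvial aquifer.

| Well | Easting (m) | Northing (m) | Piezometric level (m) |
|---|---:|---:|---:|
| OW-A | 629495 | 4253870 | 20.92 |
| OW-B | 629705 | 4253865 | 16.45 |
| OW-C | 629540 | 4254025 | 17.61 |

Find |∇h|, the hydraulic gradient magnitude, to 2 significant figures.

0.026

Differences from OW-A: to OW-B (Δx, Δy, Δh) = (210, -5, -4.47); to OW-C = (45, 155, -3.31).
Determinant of the coordinate differences = 210·155 − 45·(-5) = 32775.
∂h/∂x = [(-4.47)·155 − (-3.31)·(-5)] / 32775 = -0.02164
∂h/∂y = [210·(-3.31) − 45·(-4.47)] / 32775 = -0.01507
|∇h| = √(-0.02164² + -0.01507²) = 0.02637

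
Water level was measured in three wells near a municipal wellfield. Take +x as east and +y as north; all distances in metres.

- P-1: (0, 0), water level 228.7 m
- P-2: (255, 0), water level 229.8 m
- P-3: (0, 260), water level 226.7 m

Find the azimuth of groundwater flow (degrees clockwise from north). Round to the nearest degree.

∂h/∂x = (229.8 − 228.7) / (255 − 0) = +0.004314
∂h/∂y = (226.7 − 228.7) / (260 − 0) = -0.007692
Flow direction (−∇h) has components (-0.004314 E, +0.007692 N).
Azimuth = atan2(E, N) = atan2(-0.004314, +0.007692) = 330.7° ≈ 331°.

331°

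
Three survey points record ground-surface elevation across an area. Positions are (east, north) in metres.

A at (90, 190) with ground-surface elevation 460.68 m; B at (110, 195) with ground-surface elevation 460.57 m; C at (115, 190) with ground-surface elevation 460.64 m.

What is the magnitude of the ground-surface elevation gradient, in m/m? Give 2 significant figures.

0.016 m/m

With z = a·x + b·y + c and A as origin, the differences give:
  20·a + 5·b = -0.11
  25·a + 0·b = -0.04
Eliminate b (×0 and ×5, subtract): -125·a = 0.200 → a = ∂z/∂x = -0.001600
Back-substitute: b = ∂z/∂y = -0.01560.
|∇f| = √(-0.001600² + -0.01560²) = 0.01568 m/m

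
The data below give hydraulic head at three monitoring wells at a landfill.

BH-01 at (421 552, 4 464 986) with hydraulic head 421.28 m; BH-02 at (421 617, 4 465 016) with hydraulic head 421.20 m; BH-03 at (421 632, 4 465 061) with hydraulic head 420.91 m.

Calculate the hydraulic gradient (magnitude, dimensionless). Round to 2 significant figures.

Differences from BH-01: to BH-02 (Δx, Δy, Δh) = (65, 30, -0.08); to BH-03 = (80, 75, -0.37).
Determinant of the coordinate differences = 65·75 − 80·30 = 2475.
∂h/∂x = [(-0.08)·75 − (-0.37)·30] / 2475 = +0.002061
∂h/∂y = [65·(-0.37) − 80·(-0.08)] / 2475 = -0.007131
|∇h| = √(0.002061² + -0.007131²) = 0.007423

0.0074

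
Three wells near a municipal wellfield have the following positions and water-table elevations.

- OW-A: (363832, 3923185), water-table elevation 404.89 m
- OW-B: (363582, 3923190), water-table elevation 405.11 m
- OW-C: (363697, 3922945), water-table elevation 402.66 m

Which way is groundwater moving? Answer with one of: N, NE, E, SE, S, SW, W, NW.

S

Differences from OW-A: to OW-B (Δx, Δy, Δh) = (-250, 5, +0.22); to OW-C = (-135, -240, -2.23).
Determinant of the coordinate differences = (-250)·(-240) − (-135)·5 = 60675.
∂h/∂x = [(+0.22)·(-240) − (-2.23)·5] / 60675 = -0.0006864
∂h/∂y = [(-250)·(-2.23) − (-135)·(+0.22)] / 60675 = +0.009678
Flow = −∇h = (+0.0006864 east, -0.009678 north), which points south.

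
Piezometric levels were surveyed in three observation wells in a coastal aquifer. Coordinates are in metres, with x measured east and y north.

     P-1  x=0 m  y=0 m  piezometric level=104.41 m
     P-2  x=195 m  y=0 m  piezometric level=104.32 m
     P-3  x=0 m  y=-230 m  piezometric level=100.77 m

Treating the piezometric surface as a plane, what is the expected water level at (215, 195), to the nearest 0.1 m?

107.4 m

∂h/∂x = (104.32 − 104.41) / (195 − 0) = -0.0004615
∂h/∂y = (100.77 − 104.41) / (-230 − 0) = +0.01583
h(215, 195) = 104.41 + (-0.0004615)·(215) + (+0.01583)·(195) = 104.41 -0.099 +3.086 = 107.397 m.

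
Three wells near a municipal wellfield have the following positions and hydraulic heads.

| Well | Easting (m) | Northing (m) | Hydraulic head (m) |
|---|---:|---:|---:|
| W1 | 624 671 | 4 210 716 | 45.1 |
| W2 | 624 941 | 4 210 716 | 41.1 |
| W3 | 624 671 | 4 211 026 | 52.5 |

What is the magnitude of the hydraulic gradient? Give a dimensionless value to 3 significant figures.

∂h/∂x = (41.1 − 45.1) / (624941 − 624671) = -0.01481
∂h/∂y = (52.5 − 45.1) / (4211026 − 4210716) = +0.02387
|∇h| = √(-0.01481² + 0.02387²) = 0.02809

0.0281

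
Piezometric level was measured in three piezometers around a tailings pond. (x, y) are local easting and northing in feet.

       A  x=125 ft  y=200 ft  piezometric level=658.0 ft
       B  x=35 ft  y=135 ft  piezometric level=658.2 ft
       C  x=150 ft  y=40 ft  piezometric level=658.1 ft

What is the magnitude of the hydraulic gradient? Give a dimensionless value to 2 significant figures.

0.0018

With h = a·x + b·y + c and A as origin, the differences give:
  (-90)·a + (-65)·b = +0.2
  25·a + (-160)·b = +0.1
Eliminate b (×(-160) and ×(-65), subtract): 16025·a = -25.50 → a = ∂h/∂x = -0.001591
Back-substitute: b = ∂h/∂y = -0.0008736.
|∇h| = √(-0.001591² + -0.0008736²) = 0.001815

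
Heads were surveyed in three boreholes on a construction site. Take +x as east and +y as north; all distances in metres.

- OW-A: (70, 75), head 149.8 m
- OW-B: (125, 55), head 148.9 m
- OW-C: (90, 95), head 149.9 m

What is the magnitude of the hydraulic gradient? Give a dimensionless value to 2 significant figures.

0.019

Taking OW-A as reference: OW-B−OW-A = (55, -20, -0.9); OW-C−OW-A = (20, 20, +0.1).
Solve a·Δx + b·Δy = Δh: det = 55·20 − 20·(-20) = 1500.
∂h/∂x = [(-0.9)·20 − (+0.1)·(-20)] / 1500 = -0.01067
∂h/∂y = [55·(+0.1) − 20·(-0.9)] / 1500 = +0.01567
|∇h| = √(-0.01067² + 0.01567²) = 0.01896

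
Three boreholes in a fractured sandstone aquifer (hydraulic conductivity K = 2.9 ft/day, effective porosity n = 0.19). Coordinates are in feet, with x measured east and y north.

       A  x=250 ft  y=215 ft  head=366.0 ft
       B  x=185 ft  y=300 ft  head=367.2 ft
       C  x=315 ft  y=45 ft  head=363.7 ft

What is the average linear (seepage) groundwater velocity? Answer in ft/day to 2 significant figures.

0.20 ft/day

Taking A as reference: B−A = (-65, 85, +1.2); C−A = (65, -170, -2.3).
Determinant of the coordinate differences = (-65)·(-170) − 65·85 = 5525.
∂h/∂x = [(+1.2)·(-170) − (-2.3)·85] / 5525 = -0.001538
∂h/∂y = [(-65)·(-2.3) − 65·(+1.2)] / 5525 = +0.01294
|∇h| = √(-0.001538² + 0.01294²) = 0.01303
Seepage velocity v = K·i/n = 2.9 × 0.01303 / 0.19 = 0.1989 ft/day.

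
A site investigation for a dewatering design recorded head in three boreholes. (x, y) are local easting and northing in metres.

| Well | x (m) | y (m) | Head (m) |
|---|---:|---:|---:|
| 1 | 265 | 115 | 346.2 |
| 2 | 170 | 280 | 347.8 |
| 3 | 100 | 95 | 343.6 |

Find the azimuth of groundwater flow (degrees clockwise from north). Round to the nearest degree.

218°

With h = a·x + b·y + c and 1 as origin, the differences give:
  (-95)·a + 165·b = +1.6
  (-165)·a + (-20)·b = -2.6
Eliminate b (×(-20) and ×165, subtract): 29125·a = 397.00 → a = ∂h/∂x = +0.01363
Back-substitute: b = ∂h/∂y = +0.01755.
Flow direction (−∇h) has components (-0.01363 E, -0.01755 N).
Azimuth = atan2(E, N) = atan2(-0.01363, -0.01755) = 217.8° ≈ 218°.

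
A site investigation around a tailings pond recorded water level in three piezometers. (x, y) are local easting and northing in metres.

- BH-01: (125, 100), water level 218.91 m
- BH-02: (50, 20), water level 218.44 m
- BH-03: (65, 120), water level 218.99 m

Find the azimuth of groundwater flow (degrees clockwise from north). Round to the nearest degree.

Taking BH-01 as reference: BH-02−BH-01 = (-75, -80, -0.47); BH-03−BH-01 = (-60, 20, +0.08).
Determinant of the coordinate differences = (-75)·20 − (-60)·(-80) = -6300.
∂h/∂x = [(-0.47)·20 − (+0.08)·(-80)] / -6300 = +0.0004762
∂h/∂y = [(-75)·(+0.08) − (-60)·(-0.47)] / -6300 = +0.005429
Flow direction (−∇h) has components (-0.0004762 E, -0.005429 N).
Azimuth = atan2(E, N) = atan2(-0.0004762, -0.005429) = 185.0° ≈ 185°.

185°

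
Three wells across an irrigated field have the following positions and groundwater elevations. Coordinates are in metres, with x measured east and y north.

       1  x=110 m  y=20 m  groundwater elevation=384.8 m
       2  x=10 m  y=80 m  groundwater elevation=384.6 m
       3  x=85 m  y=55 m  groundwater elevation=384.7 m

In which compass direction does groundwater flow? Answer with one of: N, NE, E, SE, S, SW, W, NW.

N

Differences from 1: to 2 (Δx, Δy, Δh) = (-100, 60, -0.2); to 3 = (-25, 35, -0.1).
Determinant of the coordinate differences = (-100)·35 − (-25)·60 = -2000.
∂h/∂x = [(-0.2)·35 − (-0.1)·60] / -2000 = +0.0005000
∂h/∂y = [(-100)·(-0.1) − (-25)·(-0.2)] / -2000 = -0.002500
Flow = −∇h = (-0.0005000 east, +0.002500 north), which points north.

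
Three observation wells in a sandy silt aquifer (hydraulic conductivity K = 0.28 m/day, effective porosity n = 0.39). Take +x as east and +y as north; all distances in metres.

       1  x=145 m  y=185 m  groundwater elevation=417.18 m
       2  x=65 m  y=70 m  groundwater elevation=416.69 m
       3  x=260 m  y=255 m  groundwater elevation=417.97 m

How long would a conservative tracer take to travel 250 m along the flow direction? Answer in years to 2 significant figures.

Three-point gradient (reference 1): Δ to 2 = (-80, -115, -0.49), Δ to 3 = (115, 70, +0.79).
∂h/∂x = +0.007416, ∂h/∂y = -0.0008984 (det = 7625).
|∇h| = √(0.007416² + -0.0008984²) = 0.00747
Seepage velocity v = K·i/n = 0.28 × 0.00747 / 0.39 = 0.005363 m/day.
t = 250 / 0.005363 = 4.662e+04 days = 128 years.

130 years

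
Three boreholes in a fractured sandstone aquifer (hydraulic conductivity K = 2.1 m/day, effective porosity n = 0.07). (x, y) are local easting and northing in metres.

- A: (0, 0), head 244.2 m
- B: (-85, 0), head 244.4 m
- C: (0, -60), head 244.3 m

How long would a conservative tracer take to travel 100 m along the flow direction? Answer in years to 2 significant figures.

∂h/∂x = (244.4 − 244.2) / (-85 − 0) = -0.002353
∂h/∂y = (244.3 − 244.2) / (-60 − 0) = -0.001667
|∇h| = √(-0.002353² + -0.001667²) = 0.002884
Seepage velocity v = K·i/n = 2.1 × 0.002884 / 0.07 = 0.08652 m/day.
t = 100 / 0.08652 = 1156 days = 3.16 years.

3.2 years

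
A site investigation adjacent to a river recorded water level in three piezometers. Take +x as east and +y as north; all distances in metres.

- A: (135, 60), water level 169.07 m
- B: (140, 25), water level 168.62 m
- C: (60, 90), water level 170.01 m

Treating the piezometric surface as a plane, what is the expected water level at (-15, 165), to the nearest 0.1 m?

171.5 m

Three-point gradient (reference A): Δ to B = (5, -35, -0.45), Δ to C = (-75, 30, +0.94).
∂h/∂x = -0.007838, ∂h/∂y = +0.01174 (det = -2475).
h(-15, 165) = 169.07 + (-0.007838)·(-150) + (+0.01174)·(105) = 169.07 +1.176 +1.232 = 171.478 m.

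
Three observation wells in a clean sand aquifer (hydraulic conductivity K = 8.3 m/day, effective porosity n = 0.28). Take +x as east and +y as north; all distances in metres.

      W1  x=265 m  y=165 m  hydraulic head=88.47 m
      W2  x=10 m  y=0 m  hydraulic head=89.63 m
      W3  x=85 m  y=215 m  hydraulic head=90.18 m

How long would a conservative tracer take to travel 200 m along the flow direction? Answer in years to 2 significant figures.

Taking W1 as reference: W2−W1 = (-255, -165, +1.16); W3−W1 = (-180, 50, +1.71).
Determinant of the coordinate differences = (-255)·50 − (-180)·(-165) = -42450.
∂h/∂x = [(+1.16)·50 − (+1.71)·(-165)] / -42450 = -0.008013
∂h/∂y = [(-255)·(+1.71) − (-180)·(+1.16)] / -42450 = +0.005353
|∇h| = √(-0.008013² + 0.005353²) = 0.009637
Seepage velocity v = K·i/n = 8.3 × 0.009637 / 0.28 = 0.2857 m/day.
t = 200 / 0.2857 = 700 days = 1.92 years.

1.9 years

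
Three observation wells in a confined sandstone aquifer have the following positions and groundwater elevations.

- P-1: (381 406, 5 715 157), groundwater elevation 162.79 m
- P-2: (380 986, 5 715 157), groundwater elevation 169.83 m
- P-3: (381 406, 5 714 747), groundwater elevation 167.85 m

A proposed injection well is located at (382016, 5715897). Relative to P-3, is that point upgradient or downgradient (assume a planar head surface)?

downgradient

∂h/∂x = (169.83 − 162.79) / (380986 − 381406) = -0.01676
∂h/∂y = (167.85 − 162.79) / (5714747 − 5715157) = -0.01234
Head at (382016, 5715897) = 162.79 + (-0.01676)·(610) + (-0.01234)·(740) = 143.43 m.
That is lower than the 167.85 m at P-3, so the point is downgradient.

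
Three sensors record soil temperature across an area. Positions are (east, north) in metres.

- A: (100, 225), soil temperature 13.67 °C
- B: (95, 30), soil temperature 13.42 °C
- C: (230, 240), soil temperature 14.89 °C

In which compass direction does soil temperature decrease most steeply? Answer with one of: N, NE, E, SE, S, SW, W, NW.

Differences from A: to B (Δx, Δy, Δh) = (-5, -195, -0.25); to C = (130, 15, +1.22).
Determinant of the coordinate differences = (-5)·15 − 130·(-195) = 25275.
∂T/∂x = [(-0.25)·15 − (+1.22)·(-195)] / 25275 = +0.009264
∂T/∂y = [(-5)·(+1.22) − 130·(-0.25)] / 25275 = +0.001045
Steepest decrease is along −∇f = (-0.009264 E, -0.001045 N) → west.

W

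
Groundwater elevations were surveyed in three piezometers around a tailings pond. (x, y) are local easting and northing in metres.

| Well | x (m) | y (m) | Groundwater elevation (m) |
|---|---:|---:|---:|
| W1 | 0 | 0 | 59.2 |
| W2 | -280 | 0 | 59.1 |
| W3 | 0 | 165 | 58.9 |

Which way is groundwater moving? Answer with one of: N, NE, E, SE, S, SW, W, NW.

N

∂h/∂x = (59.1 − 59.2) / (-280 − 0) = +0.0003571
∂h/∂y = (58.9 − 59.2) / (165 − 0) = -0.001818
Flow = −∇h = (-0.0003571 east, +0.001818 north), which points north.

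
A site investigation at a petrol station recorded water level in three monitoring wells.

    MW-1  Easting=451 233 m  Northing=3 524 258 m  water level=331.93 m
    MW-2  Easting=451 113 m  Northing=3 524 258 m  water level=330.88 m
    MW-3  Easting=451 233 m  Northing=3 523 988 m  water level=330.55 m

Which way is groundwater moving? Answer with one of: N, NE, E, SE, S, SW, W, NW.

SW

∂h/∂x = (330.88 − 331.93) / (451113 − 451233) = +0.008750
∂h/∂y = (330.55 − 331.93) / (3523988 − 3524258) = +0.005111
Flow = −∇h = (-0.008750 east, -0.005111 north), which points southwest.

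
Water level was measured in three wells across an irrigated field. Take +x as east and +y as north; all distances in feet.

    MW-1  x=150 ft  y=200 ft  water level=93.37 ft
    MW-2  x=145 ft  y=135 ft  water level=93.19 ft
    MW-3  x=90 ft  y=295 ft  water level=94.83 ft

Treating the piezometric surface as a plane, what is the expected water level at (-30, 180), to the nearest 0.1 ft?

96.5 ft

With h = a·x + b·y + c and MW-1 as origin, the differences give:
  (-5)·a + (-65)·b = -0.18
  (-60)·a + 95·b = +1.46
Eliminate b (×95 and ×(-65), subtract): -4375·a = 77.800 → a = ∂h/∂x = -0.01778
Back-substitute: b = ∂h/∂y = +0.004137.
h(-30, 180) = 93.37 + (-0.01778)·(-180) + (+0.004137)·(-20) = 93.37 +3.201 -0.083 = 96.488 ft.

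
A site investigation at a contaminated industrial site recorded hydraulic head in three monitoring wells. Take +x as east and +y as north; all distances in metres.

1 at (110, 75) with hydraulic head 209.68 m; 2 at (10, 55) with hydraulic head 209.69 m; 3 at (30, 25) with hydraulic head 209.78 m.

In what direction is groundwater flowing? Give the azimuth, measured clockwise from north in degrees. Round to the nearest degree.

351°

Differences from 1: to 2 (Δx, Δy, Δh) = (-100, -20, +0.01); to 3 = (-80, -50, +0.10).
Determinant of the coordinate differences = (-100)·(-50) − (-80)·(-20) = 3400.
∂h/∂x = [(+0.01)·(-50) − (+0.10)·(-20)] / 3400 = +0.0004412
∂h/∂y = [(-100)·(+0.10) − (-80)·(+0.01)] / 3400 = -0.002706
Flow direction (−∇h) has components (-0.0004412 E, +0.002706 N).
Azimuth = atan2(E, N) = atan2(-0.0004412, +0.002706) = 350.7° ≈ 351°.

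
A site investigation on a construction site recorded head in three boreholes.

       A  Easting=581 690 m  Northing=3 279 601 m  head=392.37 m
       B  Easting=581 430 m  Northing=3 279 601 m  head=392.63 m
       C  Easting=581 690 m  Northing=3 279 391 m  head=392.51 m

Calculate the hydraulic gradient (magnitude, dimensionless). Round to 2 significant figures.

0.0012

∂h/∂x = (392.63 − 392.37) / (581430 − 581690) = -0.0010000
∂h/∂y = (392.51 − 392.37) / (3279391 − 3279601) = -0.0006667
|∇h| = √(-0.0010000² + -0.0006667²) = 0.001202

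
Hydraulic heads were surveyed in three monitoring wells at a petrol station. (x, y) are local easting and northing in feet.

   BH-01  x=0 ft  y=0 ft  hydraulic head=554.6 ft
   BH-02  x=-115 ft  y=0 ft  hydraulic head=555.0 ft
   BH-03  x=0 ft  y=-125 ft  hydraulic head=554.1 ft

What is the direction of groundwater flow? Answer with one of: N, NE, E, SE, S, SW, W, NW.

SE

∂h/∂x = (555.0 − 554.6) / (-115 − 0) = -0.003478
∂h/∂y = (554.1 − 554.6) / (-125 − 0) = +0.004000
Flow = −∇h = (+0.003478 east, -0.004000 north), which points southeast.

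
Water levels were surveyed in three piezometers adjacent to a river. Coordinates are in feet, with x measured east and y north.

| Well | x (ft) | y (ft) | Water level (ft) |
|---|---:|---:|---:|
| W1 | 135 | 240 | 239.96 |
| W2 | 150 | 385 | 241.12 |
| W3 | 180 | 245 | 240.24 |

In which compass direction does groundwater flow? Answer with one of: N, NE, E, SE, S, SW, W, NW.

With h = a·x + b·y + c and W1 as origin, the differences give:
  15·a + 145·b = +1.16
  45·a + 5·b = +0.28
Eliminate b (×5 and ×145, subtract): -6450·a = -34.800 → a = ∂h/∂x = +0.005395
Back-substitute: b = ∂h/∂y = +0.007442.
Flow = −∇h = (-0.005395 east, -0.007442 north), which points southwest.

SW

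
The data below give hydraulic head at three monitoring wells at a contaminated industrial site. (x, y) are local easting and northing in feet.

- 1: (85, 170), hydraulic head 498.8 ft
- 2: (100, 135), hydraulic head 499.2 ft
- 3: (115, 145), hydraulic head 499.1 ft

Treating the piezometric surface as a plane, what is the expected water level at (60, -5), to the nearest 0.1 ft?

Differences from 1: to 2 (Δx, Δy, Δh) = (15, -35, +0.4); to 3 = (30, -25, +0.3).
Determinant of the coordinate differences = 15·(-25) − 30·(-35) = 675.
∂h/∂x = [(+0.4)·(-25) − (+0.3)·(-35)] / 675 = +0.0007407
∂h/∂y = [15·(+0.3) − 30·(+0.4)] / 675 = -0.01111
h(60, -5) = 498.8 + (+0.0007407)·(-25) + (-0.01111)·(-175) = 498.8 -0.019 +1.944 = 500.726 ft.

500.7 ft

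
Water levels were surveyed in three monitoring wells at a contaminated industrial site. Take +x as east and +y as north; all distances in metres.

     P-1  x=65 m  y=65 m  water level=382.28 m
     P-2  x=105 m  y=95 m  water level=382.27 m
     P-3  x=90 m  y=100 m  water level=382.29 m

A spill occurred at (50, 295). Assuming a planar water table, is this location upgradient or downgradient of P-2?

upgradient

Differences from P-1: to P-2 (Δx, Δy, Δh) = (40, 30, -0.01); to P-3 = (25, 35, +0.01).
Determinant of the coordinate differences = 40·35 − 25·30 = 650.
∂h/∂x = [(-0.01)·35 − (+0.01)·30] / 650 = -0.001000
∂h/∂y = [40·(+0.01) − 25·(-0.01)] / 650 = +0.001000
Head at (50, 295) = 382.28 + (-0.001000)·(-15) + (+0.001000)·(230) = 382.53 m.
That is higher than the 382.27 m at P-2, so the point is upgradient.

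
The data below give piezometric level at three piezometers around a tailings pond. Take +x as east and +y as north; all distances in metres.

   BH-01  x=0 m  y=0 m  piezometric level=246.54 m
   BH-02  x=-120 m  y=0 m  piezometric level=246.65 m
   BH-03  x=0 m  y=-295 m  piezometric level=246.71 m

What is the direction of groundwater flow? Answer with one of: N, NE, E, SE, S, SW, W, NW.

∂h/∂x = (246.65 − 246.54) / (-120 − 0) = -0.0009167
∂h/∂y = (246.71 − 246.54) / (-295 − 0) = -0.0005763
Flow = −∇h = (+0.0009167 east, +0.0005763 north), which points northeast.

NE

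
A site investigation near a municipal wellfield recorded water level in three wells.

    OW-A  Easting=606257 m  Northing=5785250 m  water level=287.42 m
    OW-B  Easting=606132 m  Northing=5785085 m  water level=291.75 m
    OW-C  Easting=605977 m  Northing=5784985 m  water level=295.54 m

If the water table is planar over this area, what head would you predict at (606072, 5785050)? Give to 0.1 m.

Differences from OW-A: to OW-B (Δx, Δy, Δh) = (-125, -165, +4.33); to OW-C = (-280, -265, +8.12).
Determinant of the coordinate differences = (-125)·(-265) − (-280)·(-165) = -13075.
∂h/∂x = [(+4.33)·(-265) − (+8.12)·(-165)] / -13075 = -0.01471
∂h/∂y = [(-125)·(+8.12) − (-280)·(+4.33)] / -13075 = -0.01510
h(606072, 5785050) = 287.42 + (-0.01471)·(-185) + (-0.01510)·(-200) = 287.42 +2.722 +3.020 = 293.161 m.

293.2 m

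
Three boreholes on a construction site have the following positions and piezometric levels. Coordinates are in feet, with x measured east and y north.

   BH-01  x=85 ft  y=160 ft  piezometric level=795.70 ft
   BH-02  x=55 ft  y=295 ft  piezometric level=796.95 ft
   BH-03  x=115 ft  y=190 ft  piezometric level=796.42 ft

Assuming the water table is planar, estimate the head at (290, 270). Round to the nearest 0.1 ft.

With h = a·x + b·y + c and BH-01 as origin, the differences give:
  (-30)·a + 135·b = +1.25
  30·a + 30·b = +0.72
Eliminate b (×30 and ×135, subtract): -4950·a = -59.700 → a = ∂h/∂x = +0.01206
Back-substitute: b = ∂h/∂y = +0.01194.
h(290, 270) = 795.70 + (+0.01206)·(205) + (+0.01194)·(110) = 795.70 +2.472 +1.313 = 799.486 ft.

799.5 ft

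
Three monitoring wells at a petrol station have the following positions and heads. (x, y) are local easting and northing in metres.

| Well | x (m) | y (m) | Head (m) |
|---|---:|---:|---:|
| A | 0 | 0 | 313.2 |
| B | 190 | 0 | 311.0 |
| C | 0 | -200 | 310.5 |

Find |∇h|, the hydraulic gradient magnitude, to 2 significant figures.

∂h/∂x = (311.0 − 313.2) / (190 − 0) = -0.01158
∂h/∂y = (310.5 − 313.2) / (-200 − 0) = +0.01350
|∇h| = √(-0.01158² + 0.01350²) = 0.01779

0.018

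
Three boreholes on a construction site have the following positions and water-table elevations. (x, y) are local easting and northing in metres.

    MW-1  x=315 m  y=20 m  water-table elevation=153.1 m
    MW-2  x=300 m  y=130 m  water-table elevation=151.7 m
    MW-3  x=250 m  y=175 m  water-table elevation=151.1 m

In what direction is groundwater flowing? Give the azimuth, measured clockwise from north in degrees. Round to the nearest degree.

357°

With h = a·x + b·y + c and MW-1 as origin, the differences give:
  (-15)·a + 110·b = -1.4
  (-65)·a + 155·b = -2.0
Eliminate b (×155 and ×110, subtract): 4825·a = 3.00 → a = ∂h/∂x = +0.0006218
Back-substitute: b = ∂h/∂y = -0.01264.
Flow direction (−∇h) has components (-0.0006218 E, +0.01264 N).
Azimuth = atan2(E, N) = atan2(-0.0006218, +0.01264) = 357.2° ≈ 357°.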